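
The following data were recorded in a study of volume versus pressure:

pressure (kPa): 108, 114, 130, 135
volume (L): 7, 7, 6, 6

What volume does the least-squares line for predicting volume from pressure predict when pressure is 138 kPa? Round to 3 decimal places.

n = 4, Σx = 487, Σy = 26, Σxy = 3144, Σx² = 59785
Sxx = Σx² − (Σx)²/n = 59785 − 59292.25 = 492.75
Sxy = Σxy − (Σx)(Σy)/n = 3144 − 3165.5 = -21.5
b = Sxy/Sxx = -21.5/492.75 = -0.043633
a = ȳ − b·x̄ = 6.5 − (-0.043633)·121.75 = 11.812278
ŷ(138) = a + b·138 = 11.812278 + (-0.043633)·138 = 5.790969

5.791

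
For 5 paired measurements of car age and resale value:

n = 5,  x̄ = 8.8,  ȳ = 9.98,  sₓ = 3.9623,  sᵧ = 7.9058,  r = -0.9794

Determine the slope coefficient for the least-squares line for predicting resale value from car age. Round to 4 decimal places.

b = r · sᵧ/sₓ = -0.9794 · 7.9058/3.9623 = -1.954153

-1.9542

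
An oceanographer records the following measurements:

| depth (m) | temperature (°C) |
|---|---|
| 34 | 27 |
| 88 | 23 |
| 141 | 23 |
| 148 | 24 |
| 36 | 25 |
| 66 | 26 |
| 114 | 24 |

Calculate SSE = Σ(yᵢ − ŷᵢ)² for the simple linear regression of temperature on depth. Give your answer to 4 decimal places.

6.0714

n = 7, Σx = 627, Σy = 172, Σxy = 15089, Σx² = 69333, Σy² = 4240
Sxx = Σx² − (Σx)²/n = 69333 − 56161.285714 = 13171.714286
Sxy = Σxy − (Σx)(Σy)/n = 15089 − 15406.285714 = -317.285714
Syy = Σy² − (Σy)²/n = 4240 − 4226.285714 = 13.714286
b = Sxy/Sxx = -317.285714/13171.714286 = -0.024088
SSE = Syy − b·Sxy = 13.714286 − (-0.024088)·(-317.285714) = 6.071376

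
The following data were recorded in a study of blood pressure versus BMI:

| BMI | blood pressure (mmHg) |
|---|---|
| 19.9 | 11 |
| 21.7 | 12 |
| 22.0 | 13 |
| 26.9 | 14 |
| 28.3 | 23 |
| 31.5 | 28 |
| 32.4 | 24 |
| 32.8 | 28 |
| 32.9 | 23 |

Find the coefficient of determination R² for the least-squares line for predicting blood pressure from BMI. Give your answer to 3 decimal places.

n = 9, Σx = 248.4, Σy = 176, Σxy = 5127.5, Σx² = 7075.66, Σy² = 3832
Sxx = Σx² − (Σx)²/n = 7075.66 − 6855.84 = 219.82
Sxy = Σxy − (Σx)(Σy)/n = 5127.5 − 4857.6 = 269.9
Syy = Σy² − (Σy)²/n = 3832 − 3441.777778 = 390.222222
R² = Sxy²/(Sxx·Syy) = (269.9)²/(219.82·390.222222) = 0.849232

0.849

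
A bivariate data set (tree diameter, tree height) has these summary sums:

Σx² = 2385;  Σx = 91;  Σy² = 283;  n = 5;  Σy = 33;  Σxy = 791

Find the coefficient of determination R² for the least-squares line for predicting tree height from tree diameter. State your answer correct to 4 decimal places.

Sxx = Σx² − (Σx)²/n = 2385 − 1656.2 = 728.8
Sxy = Σxy − (Σx)(Σy)/n = 791 − 600.6 = 190.4
Syy = Σy² − (Σy)²/n = 283 − 217.8 = 65.2
R² = Sxy²/(Sxx·Syy) = (190.4)²/(728.8·65.2) = 0.762918

0.7629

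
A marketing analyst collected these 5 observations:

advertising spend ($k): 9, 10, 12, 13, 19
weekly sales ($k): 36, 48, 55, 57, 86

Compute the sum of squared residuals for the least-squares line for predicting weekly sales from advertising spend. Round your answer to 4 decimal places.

30.5327

n = 5, Σx = 63, Σy = 282, Σxy = 3839, Σx² = 855, Σy² = 17270
Sxx = Σx² − (Σx)²/n = 855 − 793.8 = 61.2
Sxy = Σxy − (Σx)(Σy)/n = 3839 − 3553.2 = 285.8
Syy = Σy² − (Σy)²/n = 17270 − 15904.8 = 1365.2
b = Sxy/Sxx = 285.8/61.2 = 4.669935
SSE = Syy − b·Sxy = 1365.2 − 4.669935·285.8 = 30.532680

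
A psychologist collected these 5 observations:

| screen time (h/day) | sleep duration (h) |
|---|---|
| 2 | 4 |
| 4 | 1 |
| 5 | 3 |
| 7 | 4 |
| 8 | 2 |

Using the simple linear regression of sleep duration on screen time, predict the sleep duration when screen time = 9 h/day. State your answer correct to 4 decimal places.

n = 5, Σx = 26, Σy = 14, Σxy = 71, Σx² = 158
Sxx = Σx² − (Σx)²/n = 158 − 135.2 = 22.8
Sxy = Σxy − (Σx)(Σy)/n = 71 − 72.8 = -1.8
b = Sxy/Sxx = -1.8/22.8 = -0.078947
a = ȳ − b·x̄ = 2.8 − (-0.078947)·5.2 = 3.210526
ŷ(9) = a + b·9 = 3.210526 + (-0.078947)·9 = 2.5

2.5000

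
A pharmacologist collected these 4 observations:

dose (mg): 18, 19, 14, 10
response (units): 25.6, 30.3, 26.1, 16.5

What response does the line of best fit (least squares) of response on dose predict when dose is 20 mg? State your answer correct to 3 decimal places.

30.688

n = 4, Σx = 61, Σy = 98.5, Σxy = 1566.9, Σx² = 981
Sxx = Σx² − (Σx)²/n = 981 − 930.25 = 50.75
Sxy = Σxy − (Σx)(Σy)/n = 1566.9 − 1502.125 = 64.775
b = Sxy/Sxx = 64.775/50.75 = 1.276355
a = ȳ − b·x̄ = 24.625 − 1.276355·15.25 = 5.160591
ŷ(20) = a + b·20 = 5.160591 + 1.276355·20 = 30.687685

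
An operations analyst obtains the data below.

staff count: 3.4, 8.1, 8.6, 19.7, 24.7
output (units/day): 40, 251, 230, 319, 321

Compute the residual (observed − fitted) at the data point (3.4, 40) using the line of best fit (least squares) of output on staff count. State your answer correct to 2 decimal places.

n = 5, Σx = 64.5, Σy = 1161, Σxy = 18360.1, Σx² = 1149.31
Sxx = Σx² − (Σx)²/n = 1149.31 − 832.05 = 317.26
Sxy = Σxy − (Σx)(Σy)/n = 18360.1 − 14976.9 = 3383.2
b = Sxy/Sxx = 3383.2/317.26 = 10.663809
a = ȳ − b·x̄ = 232.2 − 10.663809·12.9 = 94.636866
ŷ(3.4) = 94.636866 + 10.663809·3.4 = 130.893816
residual = y − ŷ = 40 − 130.893816 = -90.893816

-90.89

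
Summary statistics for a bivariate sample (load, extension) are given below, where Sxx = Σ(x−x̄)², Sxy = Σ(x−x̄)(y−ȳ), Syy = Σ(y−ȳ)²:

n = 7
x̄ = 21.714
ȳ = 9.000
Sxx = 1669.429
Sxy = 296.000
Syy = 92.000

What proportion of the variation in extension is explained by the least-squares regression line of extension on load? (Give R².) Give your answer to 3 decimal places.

0.570

R² = Sxy²/(Sxx·Syy) = (296)²/(1669.429·92) = 0.570463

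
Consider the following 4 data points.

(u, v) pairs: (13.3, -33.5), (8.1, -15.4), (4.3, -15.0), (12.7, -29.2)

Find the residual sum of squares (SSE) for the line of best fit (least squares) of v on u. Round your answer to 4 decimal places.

36.8347

n = 4, Σx = 38.4, Σy = -93.1, Σxy = -1005.63, Σx² = 422.28, Σy² = 2437.05
Sxx = Σx² − (Σx)²/n = 422.28 − 368.64 = 53.64
Sxy = Σxy − (Σx)(Σy)/n = -1005.63 − (-893.76) = -111.87
Syy = Σy² − (Σy)²/n = 2437.05 − 2166.9025 = 270.1475
b = Sxy/Sxx = -111.87/53.64 = -2.085570
SSE = Syy − b·Sxy = 270.1475 − (-2.085570)·(-111.87) = 36.834732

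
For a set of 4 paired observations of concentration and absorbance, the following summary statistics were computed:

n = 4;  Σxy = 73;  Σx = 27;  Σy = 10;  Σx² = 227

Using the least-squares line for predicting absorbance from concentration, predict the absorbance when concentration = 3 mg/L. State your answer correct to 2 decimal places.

Sxx = Σx² − (Σx)²/n = 227 − 182.25 = 44.75
Sxy = Σxy − (Σx)(Σy)/n = 73 − 67.5 = 5.5
b = Sxy/Sxx = 5.5/44.75 = 0.122905
a = ȳ − b·x̄ = 2.5 − 0.122905·6.75 = 1.670391
ŷ(3) = a + b·3 = 1.670391 + 0.122905·3 = 2.039106

2.04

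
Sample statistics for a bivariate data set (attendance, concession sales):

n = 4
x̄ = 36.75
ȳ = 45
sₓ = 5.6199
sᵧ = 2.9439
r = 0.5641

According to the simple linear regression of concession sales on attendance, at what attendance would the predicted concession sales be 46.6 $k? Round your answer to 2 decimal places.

42.16

b = r · sᵧ/sₓ = 0.5641 · 2.9439/5.6199 = 0.295495
a = ȳ − b·x̄ = 45 − 0.295495·36.75 = 34.140548
Set a + b·x = 46.6: x = (46.6 − 34.140548) / 0.295495 = 42.164638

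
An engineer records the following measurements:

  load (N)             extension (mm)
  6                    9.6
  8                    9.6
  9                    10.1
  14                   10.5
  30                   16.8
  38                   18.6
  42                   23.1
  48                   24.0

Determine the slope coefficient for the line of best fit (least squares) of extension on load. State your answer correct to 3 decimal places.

n = 8, Σx = 195, Σy = 122.3, Σxy = 3705.3, Σx² = 6789
Sxx = Σx² − (Σx)²/n = 6789 − 4753.125 = 2035.875
Sxy = Σxy − (Σx)(Σy)/n = 3705.3 − 2981.0625 = 724.2375
b = Sxy/Sxx = 724.2375/2035.875 = 0.355738

0.356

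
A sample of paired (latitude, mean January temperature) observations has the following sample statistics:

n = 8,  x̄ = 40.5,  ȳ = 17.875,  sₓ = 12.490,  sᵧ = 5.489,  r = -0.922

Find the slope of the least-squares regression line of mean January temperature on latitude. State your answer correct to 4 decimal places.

-0.4052

b = r · sᵧ/sₓ = -0.922 · 5.489/12.49 = -0.405193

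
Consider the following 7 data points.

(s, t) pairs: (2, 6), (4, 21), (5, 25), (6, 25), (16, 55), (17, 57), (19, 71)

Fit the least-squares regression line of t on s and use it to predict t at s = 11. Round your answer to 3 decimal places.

40.890

n = 7, Σx = 69, Σy = 260, Σxy = 3569, Σx² = 987
Sxx = Σx² − (Σx)²/n = 987 − 680.142857 = 306.857143
Sxy = Σxy − (Σx)(Σy)/n = 3569 − 2562.857143 = 1006.142857
b = Sxy/Sxx = 1006.142857/306.857143 = 3.278864
a = ȳ − b·x̄ = 37.142857 − 3.278864·9.857143 = 4.822626
ŷ(11) = a + b·11 = 4.822626 + 3.278864·11 = 40.890130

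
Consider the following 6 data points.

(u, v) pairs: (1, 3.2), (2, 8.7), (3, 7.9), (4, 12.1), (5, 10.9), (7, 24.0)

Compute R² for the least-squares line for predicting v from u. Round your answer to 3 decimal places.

0.861

n = 6, Σx = 22, Σy = 66.8, Σxy = 315.2, Σx² = 104, Σy² = 989.56
Sxx = Σx² − (Σx)²/n = 104 − 80.666667 = 23.333333
Sxy = Σxy − (Σx)(Σy)/n = 315.2 − 244.933333 = 70.266667
Syy = Σy² − (Σy)²/n = 989.56 − 743.706667 = 245.853333
R² = Sxy²/(Sxx·Syy) = (70.266667)²/(23.333333·245.853333) = 0.860688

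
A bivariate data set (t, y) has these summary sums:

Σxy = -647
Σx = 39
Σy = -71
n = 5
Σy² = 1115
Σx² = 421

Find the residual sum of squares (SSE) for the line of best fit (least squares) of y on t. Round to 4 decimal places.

Sxx = Σx² − (Σx)²/n = 421 − 304.2 = 116.8
Sxy = Σxy − (Σx)(Σy)/n = -647 − (-553.8) = -93.2
Syy = Σy² − (Σy)²/n = 1115 − 1008.2 = 106.8
b = Sxy/Sxx = -93.2/116.8 = -0.797945
SSE = Syy − b·Sxy = 106.8 − (-0.797945)·(-93.2) = 32.431507

32.4315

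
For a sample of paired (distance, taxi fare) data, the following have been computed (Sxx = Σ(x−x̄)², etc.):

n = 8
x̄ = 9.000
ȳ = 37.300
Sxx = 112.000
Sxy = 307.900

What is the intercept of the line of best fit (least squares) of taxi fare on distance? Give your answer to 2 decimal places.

12.56

b = Sxy/Sxx = 307.9/112 = 2.749107
a = ȳ − b·x̄ = 37.3 − 2.749107·9 = 12.558036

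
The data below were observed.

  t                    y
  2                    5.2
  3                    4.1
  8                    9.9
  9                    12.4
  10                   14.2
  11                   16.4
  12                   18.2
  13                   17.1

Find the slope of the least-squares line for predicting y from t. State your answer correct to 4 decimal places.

1.2969

n = 8, Σx = 68, Σy = 97.5, Σxy = 976.6, Σx² = 692
Sxx = Σx² − (Σx)²/n = 692 − 578 = 114
Sxy = Σxy − (Σx)(Σy)/n = 976.6 − 828.75 = 147.85
b = Sxy/Sxx = 147.85/114 = 1.296930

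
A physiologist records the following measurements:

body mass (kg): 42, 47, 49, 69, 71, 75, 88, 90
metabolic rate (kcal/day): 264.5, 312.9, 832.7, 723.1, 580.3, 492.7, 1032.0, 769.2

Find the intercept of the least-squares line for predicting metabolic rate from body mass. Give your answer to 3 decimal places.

n = 8, Σx = 531, Σy = 5007.4, Σxy = 354709.3, Σx² = 37645
Sxx = Σx² − (Σx)²/n = 37645 − 35245.125 = 2399.875
Sxy = Σxy − (Σx)(Σy)/n = 354709.3 − 332366.175 = 22343.125
b = Sxy/Sxx = 22343.125/2399.875 = 9.310120
a = ȳ − b·x̄ = 625.925 − 9.310120·66.375 = 7.965764

7.966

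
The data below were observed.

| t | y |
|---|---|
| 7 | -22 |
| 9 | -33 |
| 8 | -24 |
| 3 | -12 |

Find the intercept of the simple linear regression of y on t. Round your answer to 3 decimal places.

-1.687

n = 4, Σx = 27, Σy = -91, Σxy = -679, Σx² = 203
Sxx = Σx² − (Σx)²/n = 203 − 182.25 = 20.75
Sxy = Σxy − (Σx)(Σy)/n = -679 − (-614.25) = -64.75
b = Sxy/Sxx = -64.75/20.75 = -3.120482
a = ȳ − b·x̄ = -22.75 − (-3.120482)·6.75 = -1.686747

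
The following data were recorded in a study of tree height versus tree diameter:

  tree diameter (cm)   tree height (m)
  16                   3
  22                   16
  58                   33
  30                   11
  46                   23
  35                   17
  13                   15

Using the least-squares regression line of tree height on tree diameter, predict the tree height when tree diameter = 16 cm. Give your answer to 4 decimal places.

n = 7, Σx = 220, Σy = 118, Σxy = 4492, Σx² = 8514
Sxx = Σx² − (Σx)²/n = 8514 − 6914.285714 = 1599.714286
Sxy = Σxy − (Σx)(Σy)/n = 4492 − 3708.571429 = 783.428571
b = Sxy/Sxx = 783.428571/1599.714286 = 0.489730
a = ȳ − b·x̄ = 16.857143 − 0.489730·31.428571 = 1.465619
ŷ(16) = a + b·16 = 1.465619 + 0.489730·16 = 9.301304

9.3013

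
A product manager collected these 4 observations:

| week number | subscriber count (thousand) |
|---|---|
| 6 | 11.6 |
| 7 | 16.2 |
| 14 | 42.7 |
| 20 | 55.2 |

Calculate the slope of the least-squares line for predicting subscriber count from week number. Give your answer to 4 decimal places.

3.1676

n = 4, Σx = 47, Σy = 125.7, Σxy = 1884.8, Σx² = 681
Sxx = Σx² − (Σx)²/n = 681 − 552.25 = 128.75
Sxy = Σxy − (Σx)(Σy)/n = 1884.8 − 1476.975 = 407.825
b = Sxy/Sxx = 407.825/128.75 = 3.167573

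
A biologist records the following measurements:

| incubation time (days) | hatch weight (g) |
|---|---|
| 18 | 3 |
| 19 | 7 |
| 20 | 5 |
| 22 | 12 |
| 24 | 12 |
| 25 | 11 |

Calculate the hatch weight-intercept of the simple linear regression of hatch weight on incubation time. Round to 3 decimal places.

-17.339

n = 6, Σx = 128, Σy = 50, Σxy = 1114, Σx² = 2770
Sxx = Σx² − (Σx)²/n = 2770 − 2730.666667 = 39.333333
Sxy = Σxy − (Σx)(Σy)/n = 1114 − 1066.666667 = 47.333333
b = Sxy/Sxx = 47.333333/39.333333 = 1.203390
a = ȳ − b·x̄ = 8.333333 − 1.203390·21.333333 = -17.338983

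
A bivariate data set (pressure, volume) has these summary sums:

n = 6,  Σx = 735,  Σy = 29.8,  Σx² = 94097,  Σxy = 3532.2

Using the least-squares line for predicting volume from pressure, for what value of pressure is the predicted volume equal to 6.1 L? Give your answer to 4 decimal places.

83.6093

Sxx = Σx² − (Σx)²/n = 94097 − 90037.5 = 4059.5
Sxy = Σxy − (Σx)(Σy)/n = 3532.2 − 3650.5 = -118.3
b = Sxy/Sxx = -118.3/4059.5 = -0.029142
a = ȳ − b·x̄ = 4.966667 − (-0.029142)·122.5 = 8.536503
Set a + b·x = 6.1: x = (6.1 − 8.536503) / (-0.029142) = 83.609327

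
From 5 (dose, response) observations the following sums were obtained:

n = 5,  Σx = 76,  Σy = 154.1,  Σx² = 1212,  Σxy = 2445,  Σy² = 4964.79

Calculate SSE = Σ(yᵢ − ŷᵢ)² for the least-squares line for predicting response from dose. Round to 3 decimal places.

Sxx = Σx² − (Σx)²/n = 1212 − 1155.2 = 56.8
Sxy = Σxy − (Σx)(Σy)/n = 2445 − 2342.32 = 102.68
Syy = Σy² − (Σy)²/n = 4964.79 − 4749.362 = 215.428
b = Sxy/Sxx = 102.68/56.8 = 1.807746
SSE = Syy − b·Sxy = 215.428 − 1.807746·102.68 = 29.808592

29.809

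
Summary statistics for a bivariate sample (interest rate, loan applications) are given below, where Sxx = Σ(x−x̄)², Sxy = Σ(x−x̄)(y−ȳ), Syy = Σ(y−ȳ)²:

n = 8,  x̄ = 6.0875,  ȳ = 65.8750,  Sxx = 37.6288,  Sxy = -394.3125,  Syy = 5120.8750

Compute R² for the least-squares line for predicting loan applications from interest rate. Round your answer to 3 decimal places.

0.807

R² = Sxy²/(Sxx·Syy) = (-394.3125)²/(37.6288·5120.875) = 0.806894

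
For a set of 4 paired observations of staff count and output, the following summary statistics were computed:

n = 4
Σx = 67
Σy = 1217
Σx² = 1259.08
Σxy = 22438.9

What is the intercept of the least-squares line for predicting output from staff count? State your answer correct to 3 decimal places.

Sxx = Σx² − (Σx)²/n = 1259.08 − 1122.25 = 136.83
Sxy = Σxy − (Σx)(Σy)/n = 22438.9 − 20384.75 = 2054.15
b = Sxy/Sxx = 2054.15/136.83 = 15.012424
a = ȳ − b·x̄ = 304.25 − 15.012424·16.75 = 52.791895

52.792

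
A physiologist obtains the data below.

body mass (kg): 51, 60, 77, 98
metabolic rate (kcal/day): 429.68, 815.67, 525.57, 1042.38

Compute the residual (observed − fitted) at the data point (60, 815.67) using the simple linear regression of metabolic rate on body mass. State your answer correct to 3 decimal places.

n = 4, Σx = 286, Σy = 2813.3, Σxy = 213476.01, Σx² = 21734
Sxx = Σx² − (Σx)²/n = 21734 − 20449 = 1285
Sxy = Σxy − (Σx)(Σy)/n = 213476.01 − 201150.95 = 12325.06
b = Sxy/Sxx = 12325.06/1285 = 9.591486
a = ȳ − b·x̄ = 703.325 − 9.591486·71.5 = 17.533724
ŷ(60) = 17.533724 + 9.591486·60 = 593.022907
residual = y − ŷ = 815.67 − 593.022907 = 222.647093

222.647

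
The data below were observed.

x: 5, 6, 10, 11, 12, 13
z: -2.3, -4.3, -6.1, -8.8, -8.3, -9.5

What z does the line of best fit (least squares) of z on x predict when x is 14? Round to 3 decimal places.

n = 6, Σx = 57, Σy = -39.3, Σxy = -418.2, Σx² = 595
Sxx = Σx² − (Σx)²/n = 595 − 541.5 = 53.5
Sxy = Σxy − (Σx)(Σy)/n = -418.2 − (-373.35) = -44.85
b = Sxy/Sxx = -44.85/53.5 = -0.838318
a = ȳ − b·x̄ = -6.55 − (-0.838318)·9.5 = 1.414019
ŷ(14) = a + b·14 = 1.414019 + (-0.838318)·14 = -10.322430

-10.322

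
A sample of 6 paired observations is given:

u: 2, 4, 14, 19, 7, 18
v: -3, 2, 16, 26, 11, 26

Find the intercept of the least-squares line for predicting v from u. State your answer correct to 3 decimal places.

n = 6, Σx = 64, Σy = 78, Σxy = 1265, Σx² = 950
Sxx = Σx² − (Σx)²/n = 950 − 682.666667 = 267.333333
Sxy = Σxy − (Σx)(Σy)/n = 1265 − 832 = 433
b = Sxy/Sxx = 433/267.333333 = 1.619701
a = ȳ − b·x̄ = 13 − 1.619701·10.666667 = -4.276808

-4.277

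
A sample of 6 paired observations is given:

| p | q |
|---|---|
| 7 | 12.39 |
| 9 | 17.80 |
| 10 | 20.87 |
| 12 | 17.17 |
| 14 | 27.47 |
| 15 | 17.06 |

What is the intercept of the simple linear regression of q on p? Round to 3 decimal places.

n = 6, Σx = 67, Σy = 112.76, Σxy = 1302.15, Σx² = 795
Sxx = Σx² − (Σx)²/n = 795 − 748.166667 = 46.833333
Sxy = Σxy − (Σx)(Σy)/n = 1302.15 − 1259.153333 = 42.996667
b = Sxy/Sxx = 42.996667/46.833333 = 0.918078
a = ȳ − b·x̄ = 18.793333 − 0.918078·11.166667 = 8.541459

8.541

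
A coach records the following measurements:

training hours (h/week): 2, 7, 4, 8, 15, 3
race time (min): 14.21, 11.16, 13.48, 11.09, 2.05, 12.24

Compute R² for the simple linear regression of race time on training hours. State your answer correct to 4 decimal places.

0.9180

n = 6, Σx = 39, Σy = 64.23, Σxy = 316.65, Σx² = 367, Σy² = 785.1883
Sxx = Σx² − (Σx)²/n = 367 − 253.5 = 113.5
Sxy = Σxy − (Σx)(Σy)/n = 316.65 − 417.495 = -100.845
Syy = Σy² − (Σy)²/n = 785.1883 − 687.58215 = 97.60615
R² = Sxy²/(Sxx·Syy) = (-100.845)²/(113.5·97.60615) = 0.917985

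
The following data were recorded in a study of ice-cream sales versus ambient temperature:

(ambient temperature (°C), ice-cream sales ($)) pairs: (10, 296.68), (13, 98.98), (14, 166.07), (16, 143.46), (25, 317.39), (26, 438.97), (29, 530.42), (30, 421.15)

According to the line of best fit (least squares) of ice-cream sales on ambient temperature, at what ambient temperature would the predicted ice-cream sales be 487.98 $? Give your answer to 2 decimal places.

n = 8, Σx = 163, Σy = 2413.12, Σxy = 56238.53, Σx² = 3763
Sxx = Σx² − (Σx)²/n = 3763 − 3321.125 = 441.875
Sxy = Σxy − (Σx)(Σy)/n = 56238.53 − 49167.32 = 7071.21
b = Sxy/Sxx = 7071.21/441.875 = 16.002738
a = ȳ − b·x̄ = 301.64 − 16.002738·20.375 = -24.415793
Set a + b·x = 487.98: x = (487.98 − (-24.415793)) / 16.002738 = 32.019257

32.02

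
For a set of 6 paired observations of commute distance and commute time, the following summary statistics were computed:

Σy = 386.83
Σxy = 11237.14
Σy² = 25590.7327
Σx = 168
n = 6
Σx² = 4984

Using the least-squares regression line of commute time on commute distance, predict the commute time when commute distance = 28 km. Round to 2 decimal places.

Sxx = Σx² − (Σx)²/n = 4984 − 4704 = 280
Sxy = Σxy − (Σx)(Σy)/n = 11237.14 − 10831.24 = 405.9
b = Sxy/Sxx = 405.9/280 = 1.449643
a = ȳ − b·x̄ = 64.471667 − 1.449643·28 = 23.881667
ŷ(28) = a + b·28 = 23.881667 + 1.449643·28 = 64.471667

64.47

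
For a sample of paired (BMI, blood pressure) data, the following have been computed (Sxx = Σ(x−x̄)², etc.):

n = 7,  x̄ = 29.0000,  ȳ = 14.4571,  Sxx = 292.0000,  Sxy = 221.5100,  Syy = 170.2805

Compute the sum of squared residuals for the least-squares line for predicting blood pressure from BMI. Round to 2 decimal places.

b = Sxy/Sxx = 221.51/292 = 0.758596
SSE = Syy − b·Sxy = 170.2805 − 0.758596·221.51 = 2.243924

2.24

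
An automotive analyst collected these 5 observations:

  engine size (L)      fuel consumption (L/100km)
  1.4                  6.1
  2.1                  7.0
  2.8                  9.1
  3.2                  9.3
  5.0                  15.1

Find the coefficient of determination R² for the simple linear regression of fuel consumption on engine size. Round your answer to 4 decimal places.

0.9748

n = 5, Σx = 14.5, Σy = 46.6, Σxy = 153.98, Σx² = 49.45, Σy² = 483.52
Sxx = Σx² − (Σx)²/n = 49.45 − 42.05 = 7.4
Sxy = Σxy − (Σx)(Σy)/n = 153.98 − 135.14 = 18.84
Syy = Σy² − (Σy)²/n = 483.52 − 434.312 = 49.208
R² = Sxy²/(Sxx·Syy) = (18.84)²/(7.4·49.208) = 0.974753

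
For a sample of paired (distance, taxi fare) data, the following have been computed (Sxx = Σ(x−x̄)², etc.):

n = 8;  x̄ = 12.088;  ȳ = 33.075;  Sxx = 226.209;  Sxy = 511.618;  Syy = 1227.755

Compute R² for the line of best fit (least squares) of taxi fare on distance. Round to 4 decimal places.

0.9425

R² = Sxy²/(Sxx·Syy) = (511.618)²/(226.209·1227.755) = 0.942475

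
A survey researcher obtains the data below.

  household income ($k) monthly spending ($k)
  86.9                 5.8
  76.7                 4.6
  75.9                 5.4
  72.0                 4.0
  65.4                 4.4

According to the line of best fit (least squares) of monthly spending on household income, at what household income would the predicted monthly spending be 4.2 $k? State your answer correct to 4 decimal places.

n = 5, Σx = 376.9, Σy = 24.2, Σxy = 1842.46, Σx² = 28656.47
Sxx = Σx² − (Σx)²/n = 28656.47 − 28410.722 = 245.748
Sxy = Σxy − (Σx)(Σy)/n = 1842.46 − 1824.196 = 18.264
b = Sxy/Sxx = 18.264/245.748 = 0.074320
a = ȳ − b·x̄ = 4.84 − 0.074320·75.38 = -0.762244
Set a + b·x = 4.2: x = (4.2 − (-0.762244)) / 0.074320 = 66.768594

66.7686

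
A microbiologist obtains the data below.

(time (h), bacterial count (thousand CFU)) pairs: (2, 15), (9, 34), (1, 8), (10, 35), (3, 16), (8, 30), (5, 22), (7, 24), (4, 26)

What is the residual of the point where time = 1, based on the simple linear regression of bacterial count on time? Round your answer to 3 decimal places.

n = 9, Σx = 49, Σy = 210, Σxy = 1364, Σx² = 349
Sxx = Σx² − (Σx)²/n = 349 − 266.777778 = 82.222222
Sxy = Σxy − (Σx)(Σy)/n = 1364 − 1143.333333 = 220.666667
b = Sxy/Sxx = 220.666667/82.222222 = 2.683784
a = ȳ − b·x̄ = 23.333333 − 2.683784·5.444444 = 8.721622
ŷ(1) = 8.721622 + 2.683784·1 = 11.405405
residual = y − ŷ = 8 − 11.405405 = -3.405405

-3.405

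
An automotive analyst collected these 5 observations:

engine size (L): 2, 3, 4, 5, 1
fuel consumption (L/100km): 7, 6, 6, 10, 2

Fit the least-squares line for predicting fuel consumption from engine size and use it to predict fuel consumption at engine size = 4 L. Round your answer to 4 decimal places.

n = 5, Σx = 15, Σy = 31, Σxy = 108, Σx² = 55
Sxx = Σx² − (Σx)²/n = 55 − 45 = 10
Sxy = Σxy − (Σx)(Σy)/n = 108 − 93 = 15
b = Sxy/Sxx = 15/10 = 1.5
a = ȳ − b·x̄ = 6.2 − 1.5·3 = 1.7
ŷ(4) = a + b·4 = 1.7 + 1.5·4 = 7.7

7.7000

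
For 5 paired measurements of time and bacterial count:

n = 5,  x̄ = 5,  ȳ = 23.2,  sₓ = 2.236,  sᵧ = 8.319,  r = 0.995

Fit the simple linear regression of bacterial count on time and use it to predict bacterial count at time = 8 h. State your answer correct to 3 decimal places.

b = r · sᵧ/sₓ = 0.995 · 8.319/2.236 = 3.701881
a = ȳ − b·x̄ = 23.2 − 3.701881·5 = 4.690597
ŷ(8) = a + b·8 = 4.690597 + 3.701881·8 = 34.305642

34.306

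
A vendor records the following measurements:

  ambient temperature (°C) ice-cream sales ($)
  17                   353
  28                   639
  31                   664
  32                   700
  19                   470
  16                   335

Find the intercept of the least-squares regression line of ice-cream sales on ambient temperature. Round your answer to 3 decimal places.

n = 6, Σx = 143, Σy = 3161, Σxy = 81167, Σx² = 3675
Sxx = Σx² − (Σx)²/n = 3675 − 3408.166667 = 266.833333
Sxy = Σxy − (Σx)(Σy)/n = 81167 − 75337.166667 = 5829.833333
b = Sxy/Sxx = 5829.833333/266.833333 = 21.848220
a = ȳ − b·x̄ = 526.833333 − 21.848220·23.833333 = 6.117427

6.117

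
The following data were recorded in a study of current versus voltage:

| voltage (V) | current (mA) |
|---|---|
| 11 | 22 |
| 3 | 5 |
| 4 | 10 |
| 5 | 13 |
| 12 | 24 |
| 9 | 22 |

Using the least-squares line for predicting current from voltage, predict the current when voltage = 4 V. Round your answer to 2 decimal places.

9.45

n = 6, Σx = 44, Σy = 96, Σxy = 848, Σx² = 396
Sxx = Σx² − (Σx)²/n = 396 − 322.666667 = 73.333333
Sxy = Σxy − (Σx)(Σy)/n = 848 − 704 = 144
b = Sxy/Sxx = 144/73.333333 = 1.963636
a = ȳ − b·x̄ = 16 − 1.963636·7.333333 = 1.6
ŷ(4) = a + b·4 = 1.6 + 1.963636·4 = 9.454545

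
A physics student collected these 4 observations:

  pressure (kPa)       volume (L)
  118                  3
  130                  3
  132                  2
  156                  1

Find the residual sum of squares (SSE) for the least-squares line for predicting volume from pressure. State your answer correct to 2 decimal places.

0.43

n = 4, Σx = 536, Σy = 9, Σxy = 1164, Σx² = 72584, Σy² = 23
Sxx = Σx² − (Σx)²/n = 72584 − 71824 = 760
Sxy = Σxy − (Σx)(Σy)/n = 1164 − 1206 = -42
Syy = Σy² − (Σy)²/n = 23 − 20.25 = 2.75
b = Sxy/Sxx = -42/760 = -0.055263
SSE = Syy − b·Sxy = 2.75 − (-0.055263)·(-42) = 0.428947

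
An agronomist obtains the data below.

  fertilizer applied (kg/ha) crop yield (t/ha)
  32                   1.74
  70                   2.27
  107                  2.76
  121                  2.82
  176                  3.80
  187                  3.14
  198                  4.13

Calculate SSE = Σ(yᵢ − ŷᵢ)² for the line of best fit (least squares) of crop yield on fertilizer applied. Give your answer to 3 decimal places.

0.464

n = 7, Σx = 891, Σy = 20.66, Σxy = 2924.84, Σx² = 137163, Σy² = 65.107
Sxx = Σx² − (Σx)²/n = 137163 − 113411.571429 = 23751.428571
Sxy = Σxy − (Σx)(Σy)/n = 2924.84 − 2629.722857 = 295.117143
Syy = Σy² − (Σy)²/n = 65.107 − 60.976514 = 4.130486
b = Sxy/Sxx = 295.117143/23751.428571 = 0.012425
SSE = Syy − b·Sxy = 4.130486 − 0.012425·295.117143 = 0.463585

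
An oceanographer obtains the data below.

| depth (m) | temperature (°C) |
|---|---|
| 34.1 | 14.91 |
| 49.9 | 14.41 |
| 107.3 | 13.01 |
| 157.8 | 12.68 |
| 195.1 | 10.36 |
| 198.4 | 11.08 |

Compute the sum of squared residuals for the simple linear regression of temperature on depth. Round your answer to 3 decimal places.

1.062

n = 6, Σx = 742.6, Σy = 76.45, Σxy = 8843.875, Σx² = 117493.52, Σy² = 990.0947
Sxx = Σx² − (Σx)²/n = 117493.52 − 91909.126667 = 25584.393333
Sxy = Σxy − (Σx)(Σy)/n = 8843.875 − 9461.961667 = -618.086667
Syy = Σy² − (Σy)²/n = 990.0947 − 974.100417 = 15.994283
b = Sxy/Sxx = -618.086667/25584.393333 = -0.024159
SSE = Syy − b·Sxy = 15.994283 − (-0.024159)·(-618.086667) = 1.062089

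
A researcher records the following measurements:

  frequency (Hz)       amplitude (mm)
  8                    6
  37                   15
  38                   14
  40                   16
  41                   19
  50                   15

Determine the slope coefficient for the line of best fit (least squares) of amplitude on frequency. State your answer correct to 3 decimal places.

n = 6, Σx = 214, Σy = 85, Σxy = 3304, Σx² = 8658
Sxx = Σx² − (Σx)²/n = 8658 − 7632.666667 = 1025.333333
Sxy = Σxy − (Σx)(Σy)/n = 3304 − 3031.666667 = 272.333333
b = Sxy/Sxx = 272.333333/1025.333333 = 0.265605

0.266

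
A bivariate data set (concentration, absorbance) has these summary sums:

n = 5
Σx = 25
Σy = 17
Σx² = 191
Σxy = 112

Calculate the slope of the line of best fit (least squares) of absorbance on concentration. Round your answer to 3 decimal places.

Sxx = Σx² − (Σx)²/n = 191 − 125 = 66
Sxy = Σxy − (Σx)(Σy)/n = 112 − 85 = 27
b = Sxy/Sxx = 27/66 = 0.409091

0.409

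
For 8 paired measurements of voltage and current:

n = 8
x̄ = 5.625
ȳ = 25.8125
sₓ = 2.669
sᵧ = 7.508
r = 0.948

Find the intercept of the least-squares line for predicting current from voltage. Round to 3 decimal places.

10.812

b = r · sᵧ/sₓ = 0.948 · 7.508/2.669 = 2.666761
a = ȳ − b·x̄ = 25.8125 − 2.666761·5.625 = 10.811972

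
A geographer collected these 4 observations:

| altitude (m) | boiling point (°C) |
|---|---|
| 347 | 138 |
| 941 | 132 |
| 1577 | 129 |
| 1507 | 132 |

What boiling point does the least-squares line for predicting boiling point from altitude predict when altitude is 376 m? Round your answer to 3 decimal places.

n = 4, Σx = 4372, Σy = 531, Σxy = 574455, Σx² = 5763868
Sxx = Σx² − (Σx)²/n = 5763868 − 4778596 = 985272
Sxy = Σxy − (Σx)(Σy)/n = 574455 − 580383 = -5928
b = Sxy/Sxx = -5928/985272 = -0.006017
a = ȳ − b·x̄ = 132.75 − (-0.006017)·1093 = 139.326158
ŷ(376) = a + b·376 = 139.326158 + (-0.006017)·376 = 137.063911

137.064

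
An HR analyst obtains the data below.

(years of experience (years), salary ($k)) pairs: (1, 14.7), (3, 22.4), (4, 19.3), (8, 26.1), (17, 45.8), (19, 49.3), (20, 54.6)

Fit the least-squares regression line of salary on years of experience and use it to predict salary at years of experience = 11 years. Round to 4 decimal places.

n = 7, Σx = 72, Σy = 232.2, Σxy = 3175.2, Σx² = 1140
Sxx = Σx² − (Σx)²/n = 1140 − 740.571429 = 399.428571
Sxy = Σxy − (Σx)(Σy)/n = 3175.2 − 2388.342857 = 786.857143
b = Sxy/Sxx = 786.857143/399.428571 = 1.969957
a = ȳ − b·x̄ = 33.171429 − 1.969957·10.285714 = 12.909013
ŷ(11) = a + b·11 = 12.909013 + 1.969957·11 = 34.578541

34.5785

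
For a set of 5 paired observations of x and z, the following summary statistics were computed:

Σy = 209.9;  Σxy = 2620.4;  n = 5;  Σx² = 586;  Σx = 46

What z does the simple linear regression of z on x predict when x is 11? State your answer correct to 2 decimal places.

49.60

Sxx = Σx² − (Σx)²/n = 586 − 423.2 = 162.8
Sxy = Σxy − (Σx)(Σy)/n = 2620.4 − 1931.08 = 689.32
b = Sxy/Sxx = 689.32/162.8 = 4.234152
a = ȳ − b·x̄ = 41.98 − 4.234152·9.2 = 3.025799
ŷ(11) = a + b·11 = 3.025799 + 4.234152·11 = 49.601474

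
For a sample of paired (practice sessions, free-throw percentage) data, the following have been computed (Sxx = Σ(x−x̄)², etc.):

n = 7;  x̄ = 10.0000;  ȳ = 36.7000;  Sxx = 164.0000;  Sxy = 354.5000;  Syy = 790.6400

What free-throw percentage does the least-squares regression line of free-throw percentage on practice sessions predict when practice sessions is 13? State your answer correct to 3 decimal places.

b = Sxy/Sxx = 354.5/164 = 2.161585
a = ȳ − b·x̄ = 36.7 − 2.161585·10 = 15.084146
ŷ(13) = a + b·13 = 15.084146 + 2.161585·13 = 43.184756

43.185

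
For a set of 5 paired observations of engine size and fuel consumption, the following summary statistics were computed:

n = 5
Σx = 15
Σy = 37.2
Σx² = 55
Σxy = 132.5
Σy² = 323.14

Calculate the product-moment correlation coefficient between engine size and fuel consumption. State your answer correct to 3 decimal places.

0.971

Sxx = Σx² − (Σx)²/n = 55 − 45 = 10
Sxy = Σxy − (Σx)(Σy)/n = 132.5 − 111.6 = 20.9
Syy = Σy² − (Σy)²/n = 323.14 − 276.768 = 46.372
r = Sxy/√(Sxx·Syy) = 20.9/√(463.72) = 20.9/21.534159 = 0.970551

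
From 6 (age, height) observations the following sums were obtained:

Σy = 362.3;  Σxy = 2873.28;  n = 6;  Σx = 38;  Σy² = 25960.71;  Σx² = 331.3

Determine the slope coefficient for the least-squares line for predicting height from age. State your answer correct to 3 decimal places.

6.385

Sxx = Σx² − (Σx)²/n = 331.3 − 240.666667 = 90.633333
Sxy = Σxy − (Σx)(Σy)/n = 2873.28 − 2294.566667 = 578.713333
b = Sxy/Sxx = 578.713333/90.633333 = 6.385215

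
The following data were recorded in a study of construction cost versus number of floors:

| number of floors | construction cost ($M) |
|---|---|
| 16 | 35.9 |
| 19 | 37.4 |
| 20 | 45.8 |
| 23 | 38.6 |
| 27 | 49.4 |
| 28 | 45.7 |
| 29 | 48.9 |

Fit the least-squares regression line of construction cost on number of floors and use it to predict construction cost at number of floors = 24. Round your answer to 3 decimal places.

n = 7, Σx = 162, Σy = 301.7, Σxy = 7120.3, Σx² = 3900
Sxx = Σx² − (Σx)²/n = 3900 − 3749.142857 = 150.857143
Sxy = Σxy − (Σx)(Σy)/n = 7120.3 − 6982.2 = 138.1
b = Sxy/Sxx = 138.1/150.857143 = 0.915436
a = ȳ − b·x̄ = 43.1 − 0.915436·23.142857 = 21.914205
ŷ(24) = a + b·24 = 21.914205 + 0.915436·24 = 43.884659

43.885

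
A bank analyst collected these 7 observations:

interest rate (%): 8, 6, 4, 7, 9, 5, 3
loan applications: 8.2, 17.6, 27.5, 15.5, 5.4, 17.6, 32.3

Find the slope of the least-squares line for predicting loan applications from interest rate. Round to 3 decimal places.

n = 7, Σx = 42, Σy = 124.1, Σxy = 623.2, Σx² = 280
Sxx = Σx² − (Σx)²/n = 280 − 252 = 28
Sxy = Σxy − (Σx)(Σy)/n = 623.2 − 744.6 = -121.4
b = Sxy/Sxx = -121.4/28 = -4.335714

-4.336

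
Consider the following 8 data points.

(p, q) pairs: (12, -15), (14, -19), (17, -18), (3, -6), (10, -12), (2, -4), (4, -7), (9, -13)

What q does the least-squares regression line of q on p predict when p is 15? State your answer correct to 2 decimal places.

-17.87

n = 8, Σx = 71, Σy = -94, Σxy = -1043, Σx² = 839
Sxx = Σx² − (Σx)²/n = 839 − 630.125 = 208.875
Sxy = Σxy − (Σx)(Σy)/n = -1043 − (-834.25) = -208.75
b = Sxy/Sxx = -208.75/208.875 = -0.999402
a = ȳ − b·x̄ = -11.75 − (-0.999402)·8.875 = -2.880311
ŷ(15) = a + b·15 = -2.880311 + (-0.999402)·15 = -17.871335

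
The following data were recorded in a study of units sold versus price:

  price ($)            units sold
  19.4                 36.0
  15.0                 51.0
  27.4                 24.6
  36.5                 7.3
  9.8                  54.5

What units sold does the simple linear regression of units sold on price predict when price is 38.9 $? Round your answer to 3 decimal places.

n = 5, Σx = 108.1, Σy = 173.4, Σxy = 2937.99, Σx² = 2780.41
Sxx = Σx² − (Σx)²/n = 2780.41 − 2337.122 = 443.288
Sxy = Σxy − (Σx)(Σy)/n = 2937.99 − 3748.908 = -810.918
b = Sxy/Sxx = -810.918/443.288 = -1.829325
a = ȳ − b·x̄ = 34.68 − (-1.829325)·21.62 = 74.230015
ŷ(38.9) = a + b·38.9 = 74.230015 + (-1.829325)·38.9 = 3.069257

3.069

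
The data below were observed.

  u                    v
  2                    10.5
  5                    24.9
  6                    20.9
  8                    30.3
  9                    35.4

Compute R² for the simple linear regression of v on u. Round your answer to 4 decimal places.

n = 5, Σx = 30, Σy = 122, Σxy = 831.9, Σx² = 210, Σy² = 3338.32
Sxx = Σx² − (Σx)²/n = 210 − 180 = 30
Sxy = Σxy − (Σx)(Σy)/n = 831.9 − 732 = 99.9
Syy = Σy² − (Σy)²/n = 3338.32 − 2976.8 = 361.52
R² = Sxy²/(Sxx·Syy) = (99.9)²/(30·361.52) = 0.920190

0.9202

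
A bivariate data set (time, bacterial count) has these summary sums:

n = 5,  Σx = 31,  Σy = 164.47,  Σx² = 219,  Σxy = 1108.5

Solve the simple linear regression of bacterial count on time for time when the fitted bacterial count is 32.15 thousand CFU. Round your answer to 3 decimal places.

5.975

Sxx = Σx² − (Σx)²/n = 219 − 192.2 = 26.8
Sxy = Σxy − (Σx)(Σy)/n = 1108.5 − 1019.714 = 88.786
b = Sxy/Sxx = 88.786/26.8 = 3.312910
a = ȳ − b·x̄ = 32.894 − 3.312910·6.2 = 12.353955
Set a + b·x = 32.15: x = (32.15 − 12.353955) / 3.312910 = 5.975424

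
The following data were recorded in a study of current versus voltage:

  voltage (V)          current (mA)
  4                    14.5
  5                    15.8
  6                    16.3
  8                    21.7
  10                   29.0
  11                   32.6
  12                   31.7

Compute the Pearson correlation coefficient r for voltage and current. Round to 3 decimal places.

0.981

n = 7, Σx = 56, Σy = 161.6, Σxy = 1437.4, Σx² = 506, Σy² = 4105.12
Sxx = Σx² − (Σx)²/n = 506 − 448 = 58
Sxy = Σxy − (Σx)(Σy)/n = 1437.4 − 1292.8 = 144.6
Syy = Σy² − (Σy)²/n = 4105.12 − 3730.651429 = 374.468571
r = Sxy/√(Sxx·Syy) = 144.6/√(21719.177143) = 144.6/147.374276 = 0.981175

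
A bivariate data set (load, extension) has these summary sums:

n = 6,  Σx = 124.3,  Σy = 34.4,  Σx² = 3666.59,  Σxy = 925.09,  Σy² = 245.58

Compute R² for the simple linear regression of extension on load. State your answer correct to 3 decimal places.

Sxx = Σx² − (Σx)²/n = 3666.59 − 2575.081667 = 1091.508333
Sxy = Σxy − (Σx)(Σy)/n = 925.09 − 712.653333 = 212.436667
Syy = Σy² − (Σy)²/n = 245.58 − 197.226667 = 48.353333
R² = Sxy²/(Sxx·Syy) = (212.436667)²/(1091.508333·48.353333) = 0.855078

0.855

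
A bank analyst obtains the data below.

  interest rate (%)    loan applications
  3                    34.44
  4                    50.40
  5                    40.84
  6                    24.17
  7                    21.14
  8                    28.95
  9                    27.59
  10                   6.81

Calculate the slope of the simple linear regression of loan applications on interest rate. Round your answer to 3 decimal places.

-4.121

n = 8, Σx = 52, Σy = 234.34, Σxy = 1350.13, Σx² = 380
Sxx = Σx² − (Σx)²/n = 380 − 338 = 42
Sxy = Σxy − (Σx)(Σy)/n = 1350.13 − 1523.21 = -173.08
b = Sxy/Sxx = -173.08/42 = -4.120952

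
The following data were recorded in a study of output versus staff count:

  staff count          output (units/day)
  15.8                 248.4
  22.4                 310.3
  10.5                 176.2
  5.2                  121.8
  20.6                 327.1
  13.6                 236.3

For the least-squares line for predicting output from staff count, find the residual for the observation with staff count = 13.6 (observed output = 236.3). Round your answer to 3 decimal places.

n = 6, Σx = 88.1, Σy = 1420.1, Σxy = 23310.84, Σx² = 1498.01
Sxx = Σx² − (Σx)²/n = 1498.01 − 1293.601667 = 204.408333
Sxy = Σxy − (Σx)(Σy)/n = 23310.84 − 20851.801667 = 2459.038333
b = Sxy/Sxx = 2459.038333/204.408333 = 12.030030
a = ȳ − b·x̄ = 236.683333 − 12.030030·14.683333 = 60.042396
ŷ(13.6) = 60.042396 + 12.030030·13.6 = 223.650801
residual = y − ŷ = 236.3 − 223.650801 = 12.649199

12.649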